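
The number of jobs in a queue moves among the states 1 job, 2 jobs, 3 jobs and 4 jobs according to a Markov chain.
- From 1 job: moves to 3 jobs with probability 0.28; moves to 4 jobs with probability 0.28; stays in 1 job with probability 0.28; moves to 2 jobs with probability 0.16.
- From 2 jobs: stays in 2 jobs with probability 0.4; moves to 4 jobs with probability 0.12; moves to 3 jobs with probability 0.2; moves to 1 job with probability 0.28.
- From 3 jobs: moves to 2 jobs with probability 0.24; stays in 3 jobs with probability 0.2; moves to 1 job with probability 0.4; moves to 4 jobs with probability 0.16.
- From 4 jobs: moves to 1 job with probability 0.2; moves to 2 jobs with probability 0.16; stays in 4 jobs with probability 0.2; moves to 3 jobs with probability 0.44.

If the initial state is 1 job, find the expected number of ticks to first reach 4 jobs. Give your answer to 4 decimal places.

Let t(s) be the expected number of ticks to first reach 4 jobs from state s, with t(4 jobs) = 0. Conditioning on the first tick:
t(1 job) = 1 + 0.28·t(1 job) + 0.16·t(2 jobs) + 0.28·t(3 jobs)
t(2 jobs) = 1 + 0.28·t(1 job) + 0.4·t(2 jobs) + 0.2·t(3 jobs)
t(3 jobs) = 1 + 0.4·t(1 job) + 0.24·t(2 jobs) + 0.2·t(3 jobs)
Solving: t(1 job) = 4.6898, t(2 jobs) = 5.6150, t(3 jobs) = 5.2794.
Expected ticks from 1 job to 4 jobs: 4.6898.

4.6898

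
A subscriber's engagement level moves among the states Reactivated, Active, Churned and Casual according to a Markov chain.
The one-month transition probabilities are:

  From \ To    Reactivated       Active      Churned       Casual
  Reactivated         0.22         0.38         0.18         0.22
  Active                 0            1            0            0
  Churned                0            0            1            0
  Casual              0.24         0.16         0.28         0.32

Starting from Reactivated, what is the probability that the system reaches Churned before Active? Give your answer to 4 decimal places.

Let h(s) be the probability of absorption at Churned starting from transient state s. Then h(Churned) = 1 and h(Active) = 0. By first-step analysis:
h(Reactivated) = 0.22·h(Reactivated) + 0.38·0 + 0.18·1 + 0.22·h(Casual)
h(Casual) = 0.24·h(Reactivated) + 0.16·0 + 0.28·1 + 0.32·h(Casual)
Solving: h(Reactivated) = 0.3853, h(Casual) = 0.5477.
Starting from Reactivated, the probability is 0.3853.

0.3853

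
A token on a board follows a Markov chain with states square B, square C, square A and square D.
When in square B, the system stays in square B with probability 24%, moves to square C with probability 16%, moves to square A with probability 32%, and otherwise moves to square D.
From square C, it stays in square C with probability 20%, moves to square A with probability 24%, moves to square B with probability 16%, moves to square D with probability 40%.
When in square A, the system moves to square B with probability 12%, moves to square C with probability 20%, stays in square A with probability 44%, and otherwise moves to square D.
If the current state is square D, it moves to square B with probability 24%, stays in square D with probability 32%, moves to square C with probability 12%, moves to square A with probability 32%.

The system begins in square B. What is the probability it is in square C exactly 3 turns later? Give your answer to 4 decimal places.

0.1686

Propagate the distribution vector 3 turns from square B.
After 0 turns: (1.0000, 0.0000, 0.0000, 0.0000)
After 1 turn: (0.2400, 0.1600, 0.3200, 0.2800)
After 2 turns: (0.1888, 0.1680, 0.3456, 0.2976)
After 3 turns: (0.1851, 0.1686, 0.3480, 0.2982)
P(in square C after 3 turns) = 0.1686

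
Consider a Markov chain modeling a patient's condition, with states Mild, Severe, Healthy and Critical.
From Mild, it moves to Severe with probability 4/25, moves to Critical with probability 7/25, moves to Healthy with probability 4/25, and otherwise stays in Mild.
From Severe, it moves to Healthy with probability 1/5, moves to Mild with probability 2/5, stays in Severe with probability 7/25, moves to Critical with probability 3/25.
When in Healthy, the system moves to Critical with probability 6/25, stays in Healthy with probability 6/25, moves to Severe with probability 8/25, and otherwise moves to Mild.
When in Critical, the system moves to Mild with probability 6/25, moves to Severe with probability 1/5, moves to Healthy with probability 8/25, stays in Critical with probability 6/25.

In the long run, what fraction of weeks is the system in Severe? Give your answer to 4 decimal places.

Let the stationary distribution be π with π = πP and π_1 + π_2 + π_3 + π_4 = 1.
π_1 = 0.4·π_1 + 0.4·π_2 + 0.2·π_3 + 0.24·π_4
π_2 = 0.16·π_1 + 0.28·π_2 + 0.32·π_3 + 0.2·π_4
π_3 = 0.16·π_1 + 0.2·π_2 + 0.24·π_3 + 0.32·π_4
Solving with the normalization constraint gives π = (0.3194, 0.2326, 0.2231, 0.2249).
So the stationary probability of Severe is 0.2326.

0.2326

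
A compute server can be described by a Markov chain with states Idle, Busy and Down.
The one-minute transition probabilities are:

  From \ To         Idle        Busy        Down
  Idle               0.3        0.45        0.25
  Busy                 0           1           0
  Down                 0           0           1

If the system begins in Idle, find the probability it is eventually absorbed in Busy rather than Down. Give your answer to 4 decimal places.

Let h(s) be the probability of absorption at Busy starting from transient state s. Then h(Busy) = 1 and h(Down) = 0. By first-step analysis:
h(Idle) = 0.3·h(Idle) + 0.45·1 + 0.25·0
Solving: h(Idle) = 0.6429.
Starting from Idle, the probability is 0.6429.

0.6429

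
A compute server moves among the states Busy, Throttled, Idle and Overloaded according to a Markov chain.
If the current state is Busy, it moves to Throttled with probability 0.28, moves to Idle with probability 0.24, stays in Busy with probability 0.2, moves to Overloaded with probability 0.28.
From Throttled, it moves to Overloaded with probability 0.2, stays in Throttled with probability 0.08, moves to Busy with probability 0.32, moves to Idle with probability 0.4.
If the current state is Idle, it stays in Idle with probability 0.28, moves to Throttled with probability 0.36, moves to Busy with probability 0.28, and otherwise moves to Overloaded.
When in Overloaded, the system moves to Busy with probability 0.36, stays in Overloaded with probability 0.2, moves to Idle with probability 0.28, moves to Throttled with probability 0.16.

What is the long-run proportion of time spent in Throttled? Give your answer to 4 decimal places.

0.2344

Let the stationary distribution be π with π = πP and π_1 + π_2 + π_3 + π_4 = 1.
π_1 = 0.2·π_1 + 0.32·π_2 + 0.28·π_3 + 0.36·π_4
π_2 = 0.28·π_1 + 0.08·π_2 + 0.36·π_3 + 0.16·π_4
π_3 = 0.24·π_1 + 0.4·π_2 + 0.28·π_3 + 0.28·π_4
Solving with the normalization constraint gives π = (0.2818, 0.2344, 0.2969, 0.1869).
So the stationary probability of Throttled is 0.2344.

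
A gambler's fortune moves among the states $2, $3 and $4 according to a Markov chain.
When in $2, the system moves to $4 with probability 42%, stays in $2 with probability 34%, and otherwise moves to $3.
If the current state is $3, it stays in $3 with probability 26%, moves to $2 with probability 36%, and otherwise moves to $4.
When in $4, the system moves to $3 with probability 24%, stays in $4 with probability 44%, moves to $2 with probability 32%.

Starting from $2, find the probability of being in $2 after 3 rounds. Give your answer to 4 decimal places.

Propagate the distribution vector 3 rounds from $2.
After 0 rounds: (1.0000, 0.0000, 0.0000)
After 1 round: (0.3400, 0.2400, 0.4200)
After 2 rounds: (0.3364, 0.2448, 0.4188)
After 3 rounds: (0.3365, 0.2449, 0.4186)
P(in $2 after 3 rounds) = 0.3365

0.3365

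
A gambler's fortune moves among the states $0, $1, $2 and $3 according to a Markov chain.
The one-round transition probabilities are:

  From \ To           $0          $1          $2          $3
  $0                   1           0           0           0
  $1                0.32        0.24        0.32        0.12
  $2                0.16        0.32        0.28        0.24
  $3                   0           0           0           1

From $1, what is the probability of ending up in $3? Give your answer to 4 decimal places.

Let h(s) be the probability of absorption at $3 starting from transient state s. Then h($3) = 1 and h($0) = 0. By first-step analysis:
h($1) = 0.32·0 + 0.24·h($1) + 0.32·h($2) + 0.12·1
h($2) = 0.16·0 + 0.32·h($1) + 0.28·h($2) + 0.24·1
Solving: h($1) = 0.3669, h($2) = 0.4964.
Starting from $1, the probability is 0.3669.

0.3669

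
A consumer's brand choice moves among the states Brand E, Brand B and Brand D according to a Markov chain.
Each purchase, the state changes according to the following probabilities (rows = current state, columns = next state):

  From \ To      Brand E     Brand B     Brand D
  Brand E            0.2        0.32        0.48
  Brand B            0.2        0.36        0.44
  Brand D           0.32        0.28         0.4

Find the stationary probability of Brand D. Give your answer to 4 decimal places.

Let the stationary distribution be π with π = πP and π_1 + π_2 + π_3 = 1.
π_1 = 0.2·π_1 + 0.2·π_2 + 0.32·π_3
π_2 = 0.32·π_1 + 0.36·π_2 + 0.28·π_3
Solving with the normalization constraint gives π = (0.2519, 0.3153, 0.4328).
So the stationary probability of Brand D is 0.4328.

0.4328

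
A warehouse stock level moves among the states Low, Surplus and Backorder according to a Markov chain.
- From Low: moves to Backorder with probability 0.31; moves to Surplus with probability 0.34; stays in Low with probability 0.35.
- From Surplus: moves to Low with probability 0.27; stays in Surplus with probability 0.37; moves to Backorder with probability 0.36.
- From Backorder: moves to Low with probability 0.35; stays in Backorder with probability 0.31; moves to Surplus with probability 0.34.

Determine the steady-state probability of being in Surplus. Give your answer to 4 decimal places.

Let the stationary distribution be π with π = πP and π_1 + π_2 + π_3 = 1.
π_1 = 0.35·π_1 + 0.27·π_2 + 0.35·π_3
π_2 = 0.34·π_1 + 0.37·π_2 + 0.34·π_3
Solving with the normalization constraint gives π = (0.3220, 0.3505, 0.3275).
So the stationary probability of Surplus is 0.3505.

0.3505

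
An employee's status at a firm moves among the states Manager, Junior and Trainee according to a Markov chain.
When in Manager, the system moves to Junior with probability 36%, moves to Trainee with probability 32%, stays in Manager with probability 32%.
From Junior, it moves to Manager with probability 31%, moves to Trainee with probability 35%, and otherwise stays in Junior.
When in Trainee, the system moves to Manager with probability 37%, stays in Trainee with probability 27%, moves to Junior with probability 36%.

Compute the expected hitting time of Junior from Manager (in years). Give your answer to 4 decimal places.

Let t(s) be the expected number of years to first reach Junior from state s, with t(Junior) = 0. Conditioning on the first year:
t(Manager) = 1 + 0.32·t(Manager) + 0.32·t(Trainee)
t(Trainee) = 1 + 0.37·t(Manager) + 0.27·t(Trainee)
Solving: t(Manager) = 2.7778, t(Trainee) = 2.7778.
Expected years from Manager to Junior: 2.7778.

2.7778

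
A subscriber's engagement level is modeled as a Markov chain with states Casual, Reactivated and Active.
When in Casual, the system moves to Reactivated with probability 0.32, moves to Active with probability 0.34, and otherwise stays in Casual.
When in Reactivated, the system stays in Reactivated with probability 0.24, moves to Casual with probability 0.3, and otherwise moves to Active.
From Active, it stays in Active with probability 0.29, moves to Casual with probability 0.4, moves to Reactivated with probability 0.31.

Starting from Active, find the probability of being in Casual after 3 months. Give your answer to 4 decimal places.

0.3501

Propagate the distribution vector 3 months from Active.
After 0 months: (0.0000, 0.0000, 1.0000)
After 1 month: (0.4000, 0.3100, 0.2900)
After 2 months: (0.3450, 0.2923, 0.3627)
After 3 months: (0.3501, 0.2930, 0.3569)
P(in Casual after 3 months) = 0.3501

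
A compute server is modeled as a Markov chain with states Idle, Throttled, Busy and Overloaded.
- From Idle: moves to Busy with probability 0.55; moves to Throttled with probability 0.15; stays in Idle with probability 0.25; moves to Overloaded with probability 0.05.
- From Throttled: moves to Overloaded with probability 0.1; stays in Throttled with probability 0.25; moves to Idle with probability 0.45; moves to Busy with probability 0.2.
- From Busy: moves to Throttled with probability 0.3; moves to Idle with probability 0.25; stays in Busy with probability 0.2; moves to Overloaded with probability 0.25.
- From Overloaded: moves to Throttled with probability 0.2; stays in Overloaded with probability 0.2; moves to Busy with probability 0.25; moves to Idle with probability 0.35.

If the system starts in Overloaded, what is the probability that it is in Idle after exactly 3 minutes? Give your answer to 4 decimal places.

Propagate the distribution vector 3 minutes from Overloaded.
After 0 minutes: (0.0000, 0.0000, 0.0000, 1.0000)
After 1 minute: (0.3500, 0.2000, 0.2500, 0.2000)
After 2 minutes: (0.3100, 0.2175, 0.3325, 0.1400)
After 3 minutes: (0.3075, 0.2286, 0.3155, 0.1484)
P(in Idle after 3 minutes) = 0.3075

0.3075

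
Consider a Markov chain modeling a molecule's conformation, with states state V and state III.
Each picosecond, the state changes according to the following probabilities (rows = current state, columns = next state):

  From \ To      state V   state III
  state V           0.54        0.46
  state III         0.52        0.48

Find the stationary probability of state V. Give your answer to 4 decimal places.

0.5306

Let the stationary distribution be π with π = πP and π_1 + π_2 = 1.
π_1 = 0.54·π_1 + 0.52·π_2
Solving with the normalization constraint gives π = (0.5306, 0.4694).
So the stationary probability of state V is 0.5306.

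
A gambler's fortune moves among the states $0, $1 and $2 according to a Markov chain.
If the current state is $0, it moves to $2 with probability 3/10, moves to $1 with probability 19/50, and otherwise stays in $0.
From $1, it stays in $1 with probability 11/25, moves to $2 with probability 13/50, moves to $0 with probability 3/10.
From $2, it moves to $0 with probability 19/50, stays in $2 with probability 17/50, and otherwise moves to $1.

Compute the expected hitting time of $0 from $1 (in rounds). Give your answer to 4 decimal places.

3.0997

Let t(s) be the expected number of rounds to first reach $0 from state s, with t($0) = 0. Conditioning on the first round:
t($1) = 1 + 0.44·t($1) + 0.26·t($2)
t($2) = 1 + 0.28·t($1) + 0.34·t($2)
Solving: t($1) = 3.0997, t($2) = 2.8302.
Expected rounds from $1 to $0: 3.0997.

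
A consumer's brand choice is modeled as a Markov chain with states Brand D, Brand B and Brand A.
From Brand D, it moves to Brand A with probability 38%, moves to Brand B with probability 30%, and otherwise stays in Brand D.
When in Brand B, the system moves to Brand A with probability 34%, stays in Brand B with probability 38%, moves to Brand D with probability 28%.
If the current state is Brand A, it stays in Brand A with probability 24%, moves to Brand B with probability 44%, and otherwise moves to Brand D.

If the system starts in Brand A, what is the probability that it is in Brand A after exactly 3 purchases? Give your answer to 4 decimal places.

Propagate the distribution vector 3 purchases from Brand A.
After 0 purchases: (0.0000, 0.0000, 1.0000)
After 1 purchase: (0.3200, 0.4400, 0.2400)
After 2 purchases: (0.3024, 0.3688, 0.3288)
After 3 purchases: (0.3052, 0.3755, 0.3192)
P(in Brand A after 3 purchases) = 0.3192

0.3192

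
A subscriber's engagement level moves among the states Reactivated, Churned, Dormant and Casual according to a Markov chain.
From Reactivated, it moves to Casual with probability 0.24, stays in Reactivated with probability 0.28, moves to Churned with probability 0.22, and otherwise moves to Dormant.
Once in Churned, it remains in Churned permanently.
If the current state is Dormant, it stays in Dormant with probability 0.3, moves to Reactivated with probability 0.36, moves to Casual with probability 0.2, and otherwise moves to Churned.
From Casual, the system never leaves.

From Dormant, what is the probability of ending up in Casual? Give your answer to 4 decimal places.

0.5614

Let h(s) be the probability of absorption at Casual starting from transient state s. Then h(Casual) = 1 and h(Churned) = 0. By first-step analysis:
h(Reactivated) = 0.28·h(Reactivated) + 0.22·0 + 0.26·h(Dormant) + 0.24·1
h(Dormant) = 0.36·h(Reactivated) + 0.14·0 + 0.3·h(Dormant) + 0.2·1
Solving: h(Reactivated) = 0.5361, h(Dormant) = 0.5614.
Starting from Dormant, the probability is 0.5614.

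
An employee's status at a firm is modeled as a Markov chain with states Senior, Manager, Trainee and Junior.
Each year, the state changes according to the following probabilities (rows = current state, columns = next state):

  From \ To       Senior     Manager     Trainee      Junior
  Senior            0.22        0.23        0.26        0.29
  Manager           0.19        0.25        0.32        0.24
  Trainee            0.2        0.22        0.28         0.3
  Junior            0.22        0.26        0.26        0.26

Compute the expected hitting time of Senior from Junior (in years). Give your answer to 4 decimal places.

Let t(s) be the expected number of years to first reach Senior from state s, with t(Senior) = 0. Conditioning on the first year:
t(Manager) = 1 + 0.25·t(Manager) + 0.32·t(Trainee) + 0.24·t(Junior)
t(Trainee) = 1 + 0.22·t(Manager) + 0.28·t(Trainee) + 0.3·t(Junior)
t(Junior) = 1 + 0.26·t(Manager) + 0.26·t(Trainee) + 0.26·t(Junior)
Solving: t(Manager) = 4.9798, t(Trainee) = 4.9234, t(Junior) = 4.8309.
Expected years from Junior to Senior: 4.8309.

4.8309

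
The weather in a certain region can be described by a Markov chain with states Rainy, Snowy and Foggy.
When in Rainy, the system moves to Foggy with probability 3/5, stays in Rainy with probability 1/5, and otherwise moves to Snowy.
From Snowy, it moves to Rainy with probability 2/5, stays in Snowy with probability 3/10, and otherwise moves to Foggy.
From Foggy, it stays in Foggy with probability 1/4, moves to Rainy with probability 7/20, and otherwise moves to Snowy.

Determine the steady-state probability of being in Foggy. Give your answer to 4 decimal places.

Let the stationary distribution be π with π = πP and π_1 + π_2 + π_3 = 1.
π_1 = 0.2·π_1 + 0.4·π_2 + 0.35·π_3
π_2 = 0.2·π_1 + 0.3·π_2 + 0.4·π_3
Solving with the normalization constraint gives π = (0.3176, 0.3059, 0.3765).
So the stationary probability of Foggy is 0.3765.

0.3765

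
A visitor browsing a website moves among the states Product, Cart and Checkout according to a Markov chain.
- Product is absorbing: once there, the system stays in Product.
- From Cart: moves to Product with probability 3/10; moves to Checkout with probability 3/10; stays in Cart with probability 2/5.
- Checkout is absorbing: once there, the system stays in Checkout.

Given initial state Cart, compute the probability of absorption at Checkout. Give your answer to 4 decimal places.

0.5000

Let h(s) be the probability of absorption at Checkout starting from transient state s. Then h(Checkout) = 1 and h(Product) = 0. By first-step analysis:
h(Cart) = 0.3·0 + 0.4·h(Cart) + 0.3·1
Solving: h(Cart) = 0.5000.
Starting from Cart, the probability is 0.5000.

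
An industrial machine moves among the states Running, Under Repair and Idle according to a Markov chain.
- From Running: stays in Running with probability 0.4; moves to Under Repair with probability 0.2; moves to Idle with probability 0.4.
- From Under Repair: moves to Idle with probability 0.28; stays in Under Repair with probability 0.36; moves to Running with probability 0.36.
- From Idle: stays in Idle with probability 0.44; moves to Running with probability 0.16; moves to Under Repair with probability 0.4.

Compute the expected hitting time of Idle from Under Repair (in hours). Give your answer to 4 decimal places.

3.0769

Let t(s) be the expected number of hours to first reach Idle from state s, with t(Idle) = 0. Conditioning on the first hour:
t(Running) = 1 + 0.4·t(Running) + 0.2·t(Under Repair)
t(Under Repair) = 1 + 0.36·t(Running) + 0.36·t(Under Repair)
Solving: t(Running) = 2.6923, t(Under Repair) = 3.0769.
Expected hours from Under Repair to Idle: 3.0769.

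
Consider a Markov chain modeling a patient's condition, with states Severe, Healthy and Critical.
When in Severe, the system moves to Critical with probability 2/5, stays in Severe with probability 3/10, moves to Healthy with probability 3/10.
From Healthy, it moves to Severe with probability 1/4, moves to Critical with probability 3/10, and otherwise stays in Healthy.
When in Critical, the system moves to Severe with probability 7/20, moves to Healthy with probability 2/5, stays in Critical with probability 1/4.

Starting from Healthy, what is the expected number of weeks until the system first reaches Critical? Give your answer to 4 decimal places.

Let t(s) be the expected number of weeks to first reach Critical from state s, with t(Critical) = 0. Conditioning on the first week:
t(Severe) = 1 + 0.3·t(Severe) + 0.3·t(Healthy)
t(Healthy) = 1 + 0.25·t(Severe) + 0.45·t(Healthy)
Solving: t(Severe) = 2.7419, t(Healthy) = 3.0645.
Expected weeks from Healthy to Critical: 3.0645.

3.0645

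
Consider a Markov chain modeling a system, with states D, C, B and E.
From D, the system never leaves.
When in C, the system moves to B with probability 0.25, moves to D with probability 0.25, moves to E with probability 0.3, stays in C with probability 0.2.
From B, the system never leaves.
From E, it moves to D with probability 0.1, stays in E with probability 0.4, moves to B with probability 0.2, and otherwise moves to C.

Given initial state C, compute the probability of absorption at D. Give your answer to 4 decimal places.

0.4615

Let h(s) be the probability of absorption at D starting from transient state s. Then h(D) = 1 and h(B) = 0. By first-step analysis:
h(C) = 0.25·1 + 0.2·h(C) + 0.25·0 + 0.3·h(E)
h(E) = 0.1·1 + 0.3·h(C) + 0.2·0 + 0.4·h(E)
Solving: h(C) = 0.4615, h(E) = 0.3974.
Starting from C, the probability is 0.4615.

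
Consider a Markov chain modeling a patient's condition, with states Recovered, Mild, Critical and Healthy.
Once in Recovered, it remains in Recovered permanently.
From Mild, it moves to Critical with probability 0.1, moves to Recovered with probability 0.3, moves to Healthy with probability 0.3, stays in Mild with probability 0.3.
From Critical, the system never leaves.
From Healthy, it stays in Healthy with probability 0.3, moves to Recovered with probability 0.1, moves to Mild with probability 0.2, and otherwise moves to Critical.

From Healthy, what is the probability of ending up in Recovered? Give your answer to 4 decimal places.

Let h(s) be the probability of absorption at Recovered starting from transient state s. Then h(Recovered) = 1 and h(Critical) = 0. By first-step analysis:
h(Mild) = 0.3·1 + 0.3·h(Mild) + 0.1·0 + 0.3·h(Healthy)
h(Healthy) = 0.1·1 + 0.2·h(Mild) + 0.4·0 + 0.3·h(Healthy)
Solving: h(Mild) = 0.5581, h(Healthy) = 0.3023.
Starting from Healthy, the probability is 0.3023.

0.3023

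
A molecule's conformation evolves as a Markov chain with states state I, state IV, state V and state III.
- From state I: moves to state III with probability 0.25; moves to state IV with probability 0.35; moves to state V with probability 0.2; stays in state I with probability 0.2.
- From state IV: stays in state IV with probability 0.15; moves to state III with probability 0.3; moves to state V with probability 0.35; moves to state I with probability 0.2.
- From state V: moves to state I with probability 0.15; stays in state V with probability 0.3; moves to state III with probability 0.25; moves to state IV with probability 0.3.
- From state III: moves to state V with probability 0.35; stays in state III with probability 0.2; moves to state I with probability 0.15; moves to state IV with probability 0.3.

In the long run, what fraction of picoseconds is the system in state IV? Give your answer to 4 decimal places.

Let the stationary distribution be π with π = πP and π_1 + π_2 + π_3 + π_4 = 1.
π_1 = 0.2·π_1 + 0.2·π_2 + 0.15·π_3 + 0.15·π_4
π_2 = 0.35·π_1 + 0.15·π_2 + 0.3·π_3 + 0.3·π_4
π_3 = 0.2·π_1 + 0.35·π_2 + 0.3·π_3 + 0.35·π_4
Solving with the normalization constraint gives π = (0.1720, 0.2683, 0.3088, 0.2509).
So the stationary probability of state IV is 0.2683.

0.2683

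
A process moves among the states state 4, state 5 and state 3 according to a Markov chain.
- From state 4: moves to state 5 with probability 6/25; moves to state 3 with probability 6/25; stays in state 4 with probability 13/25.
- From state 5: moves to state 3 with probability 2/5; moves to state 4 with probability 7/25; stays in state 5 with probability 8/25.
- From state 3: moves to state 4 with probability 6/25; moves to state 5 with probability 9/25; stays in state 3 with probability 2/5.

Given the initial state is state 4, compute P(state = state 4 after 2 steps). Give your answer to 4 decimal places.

0.3952

Sum over the intermediate state after 1 step:
P = P(state 4→state 4)·P(state 4→state 4) + P(state 4→state 5)·P(state 5→state 4) + P(state 4→state 3)·P(state 3→state 4)
  = 0.52×0.52 + 0.24×0.28 + 0.24×0.24
  = 0.2704 + 0.0672 + 0.0576 = 0.3952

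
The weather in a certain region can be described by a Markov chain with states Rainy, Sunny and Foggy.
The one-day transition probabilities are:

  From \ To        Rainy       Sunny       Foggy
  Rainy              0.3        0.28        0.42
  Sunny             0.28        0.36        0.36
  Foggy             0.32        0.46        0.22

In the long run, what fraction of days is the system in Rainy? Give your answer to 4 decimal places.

Let the stationary distribution be π with π = πP and π_1 + π_2 + π_3 = 1.
π_1 = 0.3·π_1 + 0.28·π_2 + 0.32·π_3
π_2 = 0.28·π_1 + 0.36·π_2 + 0.46·π_3
Solving with the normalization constraint gives π = (0.2992, 0.3692, 0.3315).
So the stationary probability of Rainy is 0.2992.

0.2992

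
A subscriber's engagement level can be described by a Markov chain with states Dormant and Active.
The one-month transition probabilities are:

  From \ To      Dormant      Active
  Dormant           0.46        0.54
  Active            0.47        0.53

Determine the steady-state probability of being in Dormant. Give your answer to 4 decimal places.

Let the stationary distribution be π with π = πP and π_1 + π_2 = 1.
π_1 = 0.46·π_1 + 0.47·π_2
Solving with the normalization constraint gives π = (0.4653, 0.5347).
So the stationary probability of Dormant is 0.4653.

0.4653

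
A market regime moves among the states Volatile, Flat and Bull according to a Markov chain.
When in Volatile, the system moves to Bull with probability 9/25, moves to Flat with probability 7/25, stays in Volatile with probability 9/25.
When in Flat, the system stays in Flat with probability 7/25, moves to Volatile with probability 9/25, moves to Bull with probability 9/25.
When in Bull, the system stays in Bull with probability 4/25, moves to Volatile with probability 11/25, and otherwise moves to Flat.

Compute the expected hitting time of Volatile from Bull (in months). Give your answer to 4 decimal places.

2.4306

Let t(s) be the expected number of months to first reach Volatile from state s, with t(Volatile) = 0. Conditioning on the first month:
t(Flat) = 1 + 0.28·t(Flat) + 0.36·t(Bull)
t(Bull) = 1 + 0.4·t(Flat) + 0.16·t(Bull)
Solving: t(Flat) = 2.6042, t(Bull) = 2.4306.
Expected months from Bull to Volatile: 2.4306.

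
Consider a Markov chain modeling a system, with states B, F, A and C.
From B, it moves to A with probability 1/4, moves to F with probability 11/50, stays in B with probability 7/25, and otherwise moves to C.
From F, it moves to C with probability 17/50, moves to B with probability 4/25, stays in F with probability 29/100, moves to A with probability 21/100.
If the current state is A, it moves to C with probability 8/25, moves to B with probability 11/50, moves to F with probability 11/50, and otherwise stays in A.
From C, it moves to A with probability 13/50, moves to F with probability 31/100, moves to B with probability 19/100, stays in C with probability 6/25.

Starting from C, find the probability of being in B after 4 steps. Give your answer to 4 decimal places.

Propagate the distribution vector 4 steps from C.
After 0 steps: (0.0000, 0.0000, 0.0000, 1.0000)
After 1 step: (0.1900, 0.3100, 0.2600, 0.2400)
After 2 steps: (0.2056, 0.2633, 0.2374, 0.2937)
After 3 steps: (0.2077, 0.2649, 0.2400, 0.2874)
After 4 steps: (0.2080, 0.2644, 0.2399, 0.2878)
P(in B after 4 steps) = 0.2080

0.2080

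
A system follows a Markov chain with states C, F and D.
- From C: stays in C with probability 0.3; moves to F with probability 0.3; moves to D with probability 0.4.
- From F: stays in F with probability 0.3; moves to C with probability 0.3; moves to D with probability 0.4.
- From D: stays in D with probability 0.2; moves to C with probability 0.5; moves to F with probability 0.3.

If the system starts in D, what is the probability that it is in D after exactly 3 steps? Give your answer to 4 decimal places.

0.3280

Propagate the distribution vector 3 steps from D.
After 0 steps: (0.0000, 0.0000, 1.0000)
After 1 step: (0.5000, 0.3000, 0.2000)
After 2 steps: (0.3400, 0.3000, 0.3600)
After 3 steps: (0.3720, 0.3000, 0.3280)
P(in D after 3 steps) = 0.3280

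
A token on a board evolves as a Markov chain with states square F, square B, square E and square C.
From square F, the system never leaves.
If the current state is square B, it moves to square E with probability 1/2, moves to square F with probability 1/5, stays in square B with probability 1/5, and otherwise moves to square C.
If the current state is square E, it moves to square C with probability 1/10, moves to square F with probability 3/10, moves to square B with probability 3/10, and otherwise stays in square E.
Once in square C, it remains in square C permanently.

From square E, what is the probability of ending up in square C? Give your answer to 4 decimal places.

0.2683

Let h(s) be the probability of absorption at square C starting from transient state s. Then h(square C) = 1 and h(square F) = 0. By first-step analysis:
h(square B) = 0.2·0 + 0.2·h(square B) + 0.5·h(square E) + 0.1·1
h(square E) = 0.3·0 + 0.3·h(square B) + 0.3·h(square E) + 0.1·1
Solving: h(square B) = 0.2927, h(square E) = 0.2683.
Starting from square E, the probability is 0.2683.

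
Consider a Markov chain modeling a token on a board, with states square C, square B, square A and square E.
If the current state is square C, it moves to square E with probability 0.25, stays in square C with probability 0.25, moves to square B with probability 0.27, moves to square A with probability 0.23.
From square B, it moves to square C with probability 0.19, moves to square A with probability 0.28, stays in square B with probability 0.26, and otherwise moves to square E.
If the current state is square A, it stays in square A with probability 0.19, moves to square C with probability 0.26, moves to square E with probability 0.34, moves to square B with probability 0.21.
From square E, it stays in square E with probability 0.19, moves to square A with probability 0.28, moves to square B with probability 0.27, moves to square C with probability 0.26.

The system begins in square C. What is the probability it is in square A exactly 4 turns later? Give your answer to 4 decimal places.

Propagate the distribution vector 4 turns from square C.
After 0 turns: (1.0000, 0.0000, 0.0000, 0.0000)
After 1 turn: (0.2500, 0.2700, 0.2300, 0.2500)
After 2 turns: (0.2386, 0.2535, 0.2468, 0.2611)
After 3 turns: (0.2399, 0.2527, 0.2459, 0.2616)
After 4 turns: (0.2399, 0.2527, 0.2459, 0.2615)
P(in square A after 4 turns) = 0.2459

0.2459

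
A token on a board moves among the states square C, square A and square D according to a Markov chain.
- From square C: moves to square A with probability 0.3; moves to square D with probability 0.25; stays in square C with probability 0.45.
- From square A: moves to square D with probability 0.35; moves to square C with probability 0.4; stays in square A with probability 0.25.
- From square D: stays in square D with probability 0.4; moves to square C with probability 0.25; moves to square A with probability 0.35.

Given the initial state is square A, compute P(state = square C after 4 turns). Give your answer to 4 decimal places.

0.3690

Propagate the distribution vector 4 turns from square A.
After 0 turns: (0.0000, 1.0000, 0.0000)
After 1 turn: (0.4000, 0.2500, 0.3500)
After 2 turns: (0.3675, 0.3050, 0.3275)
After 3 turns: (0.3693, 0.3011, 0.3296)
After 4 turns: (0.3690, 0.3014, 0.3296)
P(in square C after 4 turns) = 0.3690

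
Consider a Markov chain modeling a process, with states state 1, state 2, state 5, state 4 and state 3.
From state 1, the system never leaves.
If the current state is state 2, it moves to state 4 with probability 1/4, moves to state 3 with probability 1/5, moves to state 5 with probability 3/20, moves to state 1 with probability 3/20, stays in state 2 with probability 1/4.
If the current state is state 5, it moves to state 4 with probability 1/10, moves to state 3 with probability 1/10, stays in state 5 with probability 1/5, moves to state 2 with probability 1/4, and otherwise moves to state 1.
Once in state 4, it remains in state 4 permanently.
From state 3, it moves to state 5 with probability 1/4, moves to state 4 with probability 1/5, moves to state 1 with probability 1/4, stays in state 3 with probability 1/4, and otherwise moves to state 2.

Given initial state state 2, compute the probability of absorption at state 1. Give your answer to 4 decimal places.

Let h(s) be the probability of absorption at state 1 starting from transient state s. Then h(state 1) = 1 and h(state 4) = 0. By first-step analysis:
h(state 2) = 0.15·1 + 0.25·h(state 2) + 0.15·h(state 5) + 0.25·0 + 0.2·h(state 3)
h(state 5) = 0.35·1 + 0.25·h(state 2) + 0.2·h(state 5) + 0.1·0 + 0.1·h(state 3)
h(state 3) = 0.25·1 + 0.05·h(state 2) + 0.25·h(state 5) + 0.2·0 + 0.25·h(state 3)
Solving: h(state 2) = 0.4894, h(state 5) = 0.6638, h(state 3) = 0.5872.
Starting from state 2, the probability is 0.4894.

0.4894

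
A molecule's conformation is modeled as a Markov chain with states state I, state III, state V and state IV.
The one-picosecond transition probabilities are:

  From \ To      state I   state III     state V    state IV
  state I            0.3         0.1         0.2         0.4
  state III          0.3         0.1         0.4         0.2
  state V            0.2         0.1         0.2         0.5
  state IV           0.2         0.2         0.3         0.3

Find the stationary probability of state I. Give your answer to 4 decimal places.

0.2374

Let the stationary distribution be π with π = πP and π_1 + π_2 + π_3 + π_4 = 1.
π_1 = 0.3·π_1 + 0.3·π_2 + 0.2·π_3 + 0.2·π_4
π_2 = 0.1·π_1 + 0.1·π_2 + 0.1·π_3 + 0.2·π_4
π_3 = 0.2·π_1 + 0.4·π_2 + 0.2·π_3 + 0.3·π_4
Solving with the normalization constraint gives π = (0.2374, 0.1363, 0.2635, 0.3628).
So the stationary probability of state I is 0.2374.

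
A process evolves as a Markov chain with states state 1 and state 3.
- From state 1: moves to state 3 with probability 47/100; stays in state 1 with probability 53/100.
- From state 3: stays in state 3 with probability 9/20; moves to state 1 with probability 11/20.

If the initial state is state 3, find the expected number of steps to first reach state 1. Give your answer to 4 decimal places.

Let t(s) be the expected number of steps to first reach state 1 from state s, with t(state 1) = 0. Conditioning on the first step:
t(state 3) = 1 + 0.45·t(state 3)
Solving: t(state 3) = 1.8182.
Expected steps from state 3 to state 1: 1.8182.

1.8182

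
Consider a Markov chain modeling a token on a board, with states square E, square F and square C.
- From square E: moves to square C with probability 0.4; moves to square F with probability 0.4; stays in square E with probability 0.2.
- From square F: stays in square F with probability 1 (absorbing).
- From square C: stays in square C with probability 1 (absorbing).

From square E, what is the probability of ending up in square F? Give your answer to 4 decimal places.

0.5000

Let h(s) be the probability of absorption at square F starting from transient state s. Then h(square F) = 1 and h(square C) = 0. By first-step analysis:
h(square E) = 0.2·h(square E) + 0.4·1 + 0.4·0
Solving: h(square E) = 0.5000.
Starting from square E, the probability is 0.5000.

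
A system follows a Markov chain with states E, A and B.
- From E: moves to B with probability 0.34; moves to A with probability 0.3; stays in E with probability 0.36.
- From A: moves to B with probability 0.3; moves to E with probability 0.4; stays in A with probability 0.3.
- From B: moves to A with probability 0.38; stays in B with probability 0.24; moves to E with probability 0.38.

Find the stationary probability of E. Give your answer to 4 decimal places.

Let the stationary distribution be π with π = πP and π_1 + π_2 + π_3 = 1.
π_1 = 0.36·π_1 + 0.4·π_2 + 0.38·π_3
π_2 = 0.3·π_1 + 0.3·π_2 + 0.38·π_3
Solving with the normalization constraint gives π = (0.3789, 0.3238, 0.2973).
So the stationary probability of E is 0.3789.

0.3789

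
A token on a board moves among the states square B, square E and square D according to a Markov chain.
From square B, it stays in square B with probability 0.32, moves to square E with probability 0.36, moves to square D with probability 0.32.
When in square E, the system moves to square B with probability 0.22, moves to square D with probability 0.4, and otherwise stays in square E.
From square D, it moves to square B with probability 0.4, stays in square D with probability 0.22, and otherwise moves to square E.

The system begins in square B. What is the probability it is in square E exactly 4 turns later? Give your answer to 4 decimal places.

0.3738

Propagate the distribution vector 4 turns from square B.
After 0 turns: (1.0000, 0.0000, 0.0000)
After 1 turn: (0.3200, 0.3600, 0.3200)
After 2 turns: (0.3096, 0.3736, 0.3168)
After 3 turns: (0.3080, 0.3738, 0.3182)
After 4 turns: (0.3081, 0.3738, 0.3181)
P(in square E after 4 turns) = 0.3738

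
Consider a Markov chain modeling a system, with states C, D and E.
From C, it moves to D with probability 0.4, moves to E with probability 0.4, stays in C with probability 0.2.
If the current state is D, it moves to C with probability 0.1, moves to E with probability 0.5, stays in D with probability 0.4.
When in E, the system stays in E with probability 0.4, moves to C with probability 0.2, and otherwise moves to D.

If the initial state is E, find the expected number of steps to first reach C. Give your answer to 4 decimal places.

Let t(s) be the expected number of steps to first reach C from state s, with t(C) = 0. Conditioning on the first step:
t(D) = 1 + 0.4·t(D) + 0.5·t(E)
t(E) = 1 + 0.4·t(D) + 0.4·t(E)
Solving: t(D) = 6.8750, t(E) = 6.2500.
Expected steps from E to C: 6.2500.

6.2500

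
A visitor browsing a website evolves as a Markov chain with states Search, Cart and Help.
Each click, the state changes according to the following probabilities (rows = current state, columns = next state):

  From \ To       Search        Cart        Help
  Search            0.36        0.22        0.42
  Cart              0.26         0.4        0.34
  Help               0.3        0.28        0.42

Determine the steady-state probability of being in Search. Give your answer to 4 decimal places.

0.3065

Let the stationary distribution be π with π = πP and π_1 + π_2 + π_3 = 1.
π_1 = 0.36·π_1 + 0.26·π_2 + 0.3·π_3
π_2 = 0.22·π_1 + 0.4·π_2 + 0.28·π_3
Solving with the normalization constraint gives π = (0.3065, 0.2973, 0.3962).
So the stationary probability of Search is 0.3065.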